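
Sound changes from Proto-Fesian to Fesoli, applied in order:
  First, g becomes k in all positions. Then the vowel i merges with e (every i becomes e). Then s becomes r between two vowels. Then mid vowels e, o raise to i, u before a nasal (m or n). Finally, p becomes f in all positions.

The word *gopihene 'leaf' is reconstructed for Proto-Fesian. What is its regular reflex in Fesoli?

kofehine

Fesoli: *gopihene
  gopihene → kopihene   [unconditioned shift]
  kopihene → kopehene   [vowel merger]
  kopehene (rule 3 does not apply)
  kopehene → kopehine   [pre-nasal raising]
  kopehine → kofehine   [unconditioned shift]
  giving Fesoli kofehine.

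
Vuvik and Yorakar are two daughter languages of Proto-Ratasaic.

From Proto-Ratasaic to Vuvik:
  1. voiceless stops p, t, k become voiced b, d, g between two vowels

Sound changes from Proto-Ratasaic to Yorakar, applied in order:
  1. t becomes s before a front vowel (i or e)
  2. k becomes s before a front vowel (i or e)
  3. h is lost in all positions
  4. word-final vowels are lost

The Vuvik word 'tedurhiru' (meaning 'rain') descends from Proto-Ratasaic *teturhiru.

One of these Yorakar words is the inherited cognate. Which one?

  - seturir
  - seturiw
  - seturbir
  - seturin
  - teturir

Yorakar: *teturhiru
  teturhiru → seturhiru   [palatalisation]
  seturhiru (rule 2 does not apply)
  seturhiru → seturiru   [h-loss]
  seturiru → seturir   [apocope]
  giving Yorakar seturir.
Among the options, 'seturir' alone shows every Yorakar change applied in order.

seturir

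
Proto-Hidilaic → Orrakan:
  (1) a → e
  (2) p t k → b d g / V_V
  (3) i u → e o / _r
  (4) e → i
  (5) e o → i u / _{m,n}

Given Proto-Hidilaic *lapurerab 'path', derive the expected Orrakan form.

Orrakan: start from *lapurerab.
  rule 1 (vowel merger): lapurerab → lepurereb
  rule 2 (intervocalic voicing): lepurereb → leburereb
  rule 3 (pre-rhotic lowering): leburereb → leborereb
  rule 4 (vowel merger): leborereb → liboririb
  rule 5: no change — liboririb
  ⇒ Orrakan liboririb

liboririb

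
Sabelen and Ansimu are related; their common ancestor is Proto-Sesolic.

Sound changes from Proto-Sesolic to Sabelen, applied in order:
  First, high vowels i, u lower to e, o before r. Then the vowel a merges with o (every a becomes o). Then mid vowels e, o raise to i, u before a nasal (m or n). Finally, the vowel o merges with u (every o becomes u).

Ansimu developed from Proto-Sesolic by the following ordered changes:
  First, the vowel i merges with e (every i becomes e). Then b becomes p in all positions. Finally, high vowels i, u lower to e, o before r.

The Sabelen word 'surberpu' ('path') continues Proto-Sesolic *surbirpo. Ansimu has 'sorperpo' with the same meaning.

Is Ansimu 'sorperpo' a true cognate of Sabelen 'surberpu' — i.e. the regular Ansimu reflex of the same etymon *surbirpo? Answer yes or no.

Derive the expected Ansimu reflex of *surbirpo:
Ansimu: *surbirpo > surberpo > surperpo > sorperpo  (by vowel merger, unconditioned shift, pre-rhotic lowering)
Ansimu 'sorperpo' matches the regular reflex exactly, so the pair is cognate.

yes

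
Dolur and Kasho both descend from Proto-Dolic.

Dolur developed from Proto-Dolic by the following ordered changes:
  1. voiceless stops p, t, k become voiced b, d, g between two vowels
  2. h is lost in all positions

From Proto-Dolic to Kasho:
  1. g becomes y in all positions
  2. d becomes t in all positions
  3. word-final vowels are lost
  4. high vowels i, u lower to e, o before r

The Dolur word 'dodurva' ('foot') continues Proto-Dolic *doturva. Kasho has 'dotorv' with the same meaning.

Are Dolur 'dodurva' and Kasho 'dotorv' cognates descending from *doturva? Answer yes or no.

Derive the expected Kasho reflex of *doturva:
Kasho: *doturva > toturva > toturv > totorv  (by unconditioned shift, apocope, pre-rhotic lowering)
The regular Kasho reflex would be 'totorv', but the attested form is 'dotorv'. The correspondence is irregular, so they are not cognates (the Kasho form has a different source).

no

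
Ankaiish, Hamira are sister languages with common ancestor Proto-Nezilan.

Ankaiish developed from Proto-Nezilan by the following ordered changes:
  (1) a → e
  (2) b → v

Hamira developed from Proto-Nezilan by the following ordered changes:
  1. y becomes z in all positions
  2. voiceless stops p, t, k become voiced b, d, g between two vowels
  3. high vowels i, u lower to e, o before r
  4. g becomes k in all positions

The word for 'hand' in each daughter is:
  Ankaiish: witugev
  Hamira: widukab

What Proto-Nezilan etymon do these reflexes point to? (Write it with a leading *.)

Position 7: Ankaiish has v, Hamira has b. Taking the neighbouring segments as reconstructed: Ankaiish v could go back to *b or *v; Hamira b can only go back to *b — the one source consistent with every daughter is *b.
Position 3: Ankaiish has t, Hamira has d. Ankaiish preserves t here (none of its changes turn any other segment into t), so the proto-segment is *t.
Position 5: Ankaiish has g, Hamira has k. Ankaiish preserves g here (none of its changes turn any other segment into g), so the proto-segment is *g.
This points to *witugab. Verify forward in each daughter:
Ankaiish: *witugab > witugeb > witugev  (by vowel merger, unconditioned shift)
Hamira: *witugab > widugab > widukab  (by intervocalic voicing, unconditioned shift)
*witugab is the unique common source.

*witugab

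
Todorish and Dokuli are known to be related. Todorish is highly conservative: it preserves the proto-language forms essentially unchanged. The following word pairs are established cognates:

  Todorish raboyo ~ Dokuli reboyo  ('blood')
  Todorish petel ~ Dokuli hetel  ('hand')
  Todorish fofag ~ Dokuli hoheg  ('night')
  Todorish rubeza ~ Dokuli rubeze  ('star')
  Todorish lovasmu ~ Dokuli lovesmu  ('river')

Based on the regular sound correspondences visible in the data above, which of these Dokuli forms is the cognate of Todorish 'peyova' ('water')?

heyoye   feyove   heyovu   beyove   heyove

heyove

petel ~ hetel — Todorish p corresponds to Dokuli h word-initially before a front vowel.
rubeza ~ rubeze — Todorish a corresponds to Dokuli e word-finally.
Applying these to Todorish 'peyova':
  peyova → heyova   (p→h word-initially before a front vowel)
  heyova → heyove   (a→e word-finally)
So the Dokuli cognate is 'heyove'.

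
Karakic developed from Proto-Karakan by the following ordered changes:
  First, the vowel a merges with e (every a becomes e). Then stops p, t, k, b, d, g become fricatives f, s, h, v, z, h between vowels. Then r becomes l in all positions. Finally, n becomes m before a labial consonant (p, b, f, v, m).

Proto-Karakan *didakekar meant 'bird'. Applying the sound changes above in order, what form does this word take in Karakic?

Karakic: *didakekar > didekeker > dizeheher > dizehehel  (by vowel merger, intervocalic lenition, unconditioned shift)

dizehehel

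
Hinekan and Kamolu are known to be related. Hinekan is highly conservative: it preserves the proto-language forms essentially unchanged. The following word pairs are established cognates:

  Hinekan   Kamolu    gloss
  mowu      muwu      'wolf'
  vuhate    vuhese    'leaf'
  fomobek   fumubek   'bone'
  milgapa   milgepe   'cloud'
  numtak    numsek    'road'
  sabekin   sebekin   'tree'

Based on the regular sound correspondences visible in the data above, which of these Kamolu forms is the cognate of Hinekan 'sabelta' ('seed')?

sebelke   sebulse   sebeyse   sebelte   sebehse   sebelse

sebelse

sabekin ~ sebekin — Hinekan a corresponds to Kamolu e after a consonant, before a labial obstruent.
numtak ~ numsek — Hinekan t corresponds to Kamolu s after a consonant, before a back vowel.
milgapa ~ milgepe — Hinekan a corresponds to Kamolu e word-finally.
Applying these to Hinekan 'sabelta':
  sabelta → sebelta   (a→e after a consonant, before a labial obstruent)
  sebelta → sebelsa   (t→s after a consonant, before a back vowel)
  sebelsa → sebelse   (a→e word-finally)
So the Kamolu cognate is 'sebelse'.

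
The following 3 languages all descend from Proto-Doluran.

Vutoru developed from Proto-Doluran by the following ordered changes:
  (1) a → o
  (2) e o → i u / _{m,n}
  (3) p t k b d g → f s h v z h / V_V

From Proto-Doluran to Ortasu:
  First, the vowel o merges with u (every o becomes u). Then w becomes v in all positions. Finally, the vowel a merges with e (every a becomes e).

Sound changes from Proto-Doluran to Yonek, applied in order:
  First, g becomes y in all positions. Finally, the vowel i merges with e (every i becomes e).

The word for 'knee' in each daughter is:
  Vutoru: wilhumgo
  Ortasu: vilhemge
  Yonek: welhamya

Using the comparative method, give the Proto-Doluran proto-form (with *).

*wilhamga

Position 2: Vutoru has i, Ortasu has i, Yonek has e. Ortasu preserves i here (none of its changes turn any other segment into i), so the proto-segment is *i.
Position 1: Vutoru has w, Ortasu has v, Yonek has w. Vutoru preserves w here (none of its changes turn any other segment into w), so the proto-segment is *w.
This points to *wilhamga. Verify forward in each daughter:
Vutoru: *wilhamga > wilhomgo > wilhumgo  (by vowel merger, pre-nasal raising)
Ortasu: start from *wilhamga.
  rule 1: no change — wilhamga
  rule 2 (unconditioned shift): wilhamga → vilhamga
  rule 3 (vowel merger): vilhamga → vilhemge
  ⇒ Ortasu vilhemge
Yonek: *wilhamga
  wilhamga → wilhamya   [unconditioned shift]
  wilhamya → welhamya   [vowel merger]
  giving Yonek welhamya.
*wilhamga is the unique common source.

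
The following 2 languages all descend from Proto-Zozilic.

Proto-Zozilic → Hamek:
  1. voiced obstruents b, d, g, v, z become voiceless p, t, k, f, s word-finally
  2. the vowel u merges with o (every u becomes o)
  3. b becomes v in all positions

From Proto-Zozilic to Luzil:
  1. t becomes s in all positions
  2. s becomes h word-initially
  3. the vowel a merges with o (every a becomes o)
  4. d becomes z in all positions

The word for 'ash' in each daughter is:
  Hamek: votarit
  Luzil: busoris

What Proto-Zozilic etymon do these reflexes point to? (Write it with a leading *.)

*butarit

Position 1: Hamek has v, Luzil has b. Luzil preserves b here (none of its changes turn any other segment into b), so the proto-segment is *b.
Position 7: Hamek has t, Luzil has s. Taking the neighbouring segments as reconstructed: Hamek t could go back to *t or *d; Luzil s could go back to *t or *s — the one source consistent with every daughter is *t.
Continuing position by position gives *butarit; check it forward:
Hamek: *butarit > botarit > votarit  (by vowel merger, unconditioned shift)
Luzil: *butarit
  butarit → busaris   [unconditioned shift]
  busaris (rule 2 does not apply)
  busaris → busoris   [vowel merger]
  busoris (rule 4 does not apply)
  giving Luzil busoris.
Only *butarit yields all of Hamek votarit, Luzil busoris.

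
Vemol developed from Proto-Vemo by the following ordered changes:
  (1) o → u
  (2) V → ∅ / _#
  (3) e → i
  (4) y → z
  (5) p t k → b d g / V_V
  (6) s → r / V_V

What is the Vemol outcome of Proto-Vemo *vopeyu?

vubiz

Vemol: *vopeyu > vupeyu > vupey > vupiy > vupiz > vubiz  (by vowel merger, apocope, vowel merger, unconditioned shift, intervocalic voicing)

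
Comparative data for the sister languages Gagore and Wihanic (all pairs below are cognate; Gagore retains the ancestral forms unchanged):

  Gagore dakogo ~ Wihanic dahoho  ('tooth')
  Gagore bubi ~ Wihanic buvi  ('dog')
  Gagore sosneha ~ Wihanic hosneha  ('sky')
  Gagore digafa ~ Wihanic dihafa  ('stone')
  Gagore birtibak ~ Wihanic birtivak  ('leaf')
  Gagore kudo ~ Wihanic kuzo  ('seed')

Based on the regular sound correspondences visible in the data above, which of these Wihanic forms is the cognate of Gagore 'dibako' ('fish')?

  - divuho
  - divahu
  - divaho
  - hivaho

birtibak ~ birtivak — Gagore b corresponds to Wihanic v between vowels (before a back vowel).
dakogo ~ dahoho — Gagore k corresponds to Wihanic h between vowels (before a back vowel).
Applying these to Gagore 'dibako':
  dibako → divako   (b→v between vowels (before a back vowel))
  divako → divaho   (k→h between vowels (before a back vowel))
So the Wihanic cognate is 'divaho'.

divaho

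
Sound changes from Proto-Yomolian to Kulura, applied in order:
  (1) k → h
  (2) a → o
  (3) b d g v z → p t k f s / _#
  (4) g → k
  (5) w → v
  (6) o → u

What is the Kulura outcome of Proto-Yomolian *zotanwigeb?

zutunvikep

Kulura: *zotanwigeb > zotonwigeb > zotonwigep > zotonwikep > zotonvikep > zutunvikep  (by vowel merger, final devoicing, unconditioned shift, unconditioned shift, vowel merger)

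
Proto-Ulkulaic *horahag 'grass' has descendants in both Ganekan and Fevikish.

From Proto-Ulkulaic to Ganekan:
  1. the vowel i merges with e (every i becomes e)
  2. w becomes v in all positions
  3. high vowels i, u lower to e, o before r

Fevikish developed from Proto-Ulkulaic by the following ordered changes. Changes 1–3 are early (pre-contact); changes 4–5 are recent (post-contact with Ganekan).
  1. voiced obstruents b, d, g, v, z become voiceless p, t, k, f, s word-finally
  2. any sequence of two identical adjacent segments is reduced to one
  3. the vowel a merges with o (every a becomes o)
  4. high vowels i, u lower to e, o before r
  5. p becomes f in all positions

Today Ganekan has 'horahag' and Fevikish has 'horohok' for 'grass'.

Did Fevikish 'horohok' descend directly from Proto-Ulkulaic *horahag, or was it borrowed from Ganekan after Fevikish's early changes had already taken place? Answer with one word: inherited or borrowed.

inherited

If inherited, *horahag would pass through all of Fevikish's changes:
Fevikish: *horahag
  horahag → horahak   [final devoicing]
  horahak (rule 2 does not apply)
  horahak → horohok   [vowel merger]
  horohok (rule 4 does not apply)
  horohok (rule 5 does not apply)
  giving Fevikish horohok.
If borrowed from Ganekan 'horahag' after the early changes, it would undergo only the recent ones:
  rule 4 (pre-rhotic lowering): no change (horahag)
  rule 5 (unconditioned shift): no change (horahag)
  ⇒ as a loan: horahag
Fevikish 'horohok' matches the inherited outcome exactly, so it is an inherited cognate, not a loan.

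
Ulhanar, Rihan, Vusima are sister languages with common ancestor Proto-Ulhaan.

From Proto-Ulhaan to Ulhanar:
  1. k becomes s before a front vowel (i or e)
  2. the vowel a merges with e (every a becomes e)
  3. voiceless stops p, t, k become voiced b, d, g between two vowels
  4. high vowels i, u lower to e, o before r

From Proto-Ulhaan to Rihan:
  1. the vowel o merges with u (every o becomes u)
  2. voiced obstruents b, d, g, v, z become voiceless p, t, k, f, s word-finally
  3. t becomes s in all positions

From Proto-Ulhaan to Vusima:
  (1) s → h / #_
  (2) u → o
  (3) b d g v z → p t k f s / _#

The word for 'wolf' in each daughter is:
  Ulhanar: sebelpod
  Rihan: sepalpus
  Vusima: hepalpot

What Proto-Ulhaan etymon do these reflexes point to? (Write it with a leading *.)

*sepalpod

Position 1: Ulhanar has s, Rihan has s, Vusima has h. Taking the neighbouring segments as reconstructed: Ulhanar s could go back to *k or *s; Rihan s could go back to *t or *s; Vusima h could go back to *s or *h — the one source consistent with every daughter is *s.
Position 3: Ulhanar has b, Rihan has p, Vusima has p. Taking the neighbouring segments as reconstructed: Ulhanar b could go back to *p or *b; Rihan p can only go back to *p; Vusima p can only go back to *p — the one source consistent with every daughter is *p.
This points to *sepalpod. Verify forward in each daughter:
Ulhanar: *sepalpod > sepelpod > sebelpod  (by vowel merger, intervocalic voicing)
Rihan: *sepalpod
  sepalpod → sepalpud   [vowel merger]
  sepalpud → sepalput   [final devoicing]
  sepalput → sepalpus   [unconditioned shift]
  giving Rihan sepalpus.
Vusima: start from *sepalpod.
  rule 1 (debuccalisation): sepalpod → hepalpod
  rule 2: no change — hepalpod
  rule 3 (final devoicing): hepalpod → hepalpot
  ⇒ Vusima hepalpot
No other proto-form is consistent with every reflex, so the reconstruction is *sepalpod.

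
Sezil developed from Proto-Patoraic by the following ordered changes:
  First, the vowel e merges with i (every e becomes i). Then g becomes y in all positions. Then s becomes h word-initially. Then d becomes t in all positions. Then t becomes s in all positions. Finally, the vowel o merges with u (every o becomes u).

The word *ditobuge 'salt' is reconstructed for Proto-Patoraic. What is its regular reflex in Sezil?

Sezil: start from *ditobuge.
  rule 1 (vowel merger): ditobuge → ditobugi
  rule 2 (unconditioned shift): ditobugi → ditobuyi
  rule 3: no change — ditobuyi
  rule 4 (unconditioned shift): ditobuyi → titobuyi
  rule 5 (unconditioned shift): titobuyi → sisobuyi
  rule 6 (vowel merger): sisobuyi → sisubuyi
  ⇒ Sezil sisubuyi

sisubuyi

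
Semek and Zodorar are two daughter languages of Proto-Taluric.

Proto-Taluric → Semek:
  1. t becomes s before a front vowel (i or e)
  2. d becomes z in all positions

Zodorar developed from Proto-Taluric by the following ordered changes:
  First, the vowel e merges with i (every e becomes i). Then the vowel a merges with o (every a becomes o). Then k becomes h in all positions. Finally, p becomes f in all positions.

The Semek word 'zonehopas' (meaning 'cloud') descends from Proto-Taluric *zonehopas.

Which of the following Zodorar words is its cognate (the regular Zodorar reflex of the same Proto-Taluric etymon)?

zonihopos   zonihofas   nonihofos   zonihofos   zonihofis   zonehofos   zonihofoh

Zodorar: *zonehopas
  zonehopas → zonihopas   [vowel merger]
  zonihopas → zonihopos   [vowel merger]
  zonihopos (rule 3 does not apply)
  zonihopos → zonihofos   [unconditioned shift]
  giving Zodorar zonihofos.
Among the options, 'zonihofos' alone shows every Zodorar change applied in order.

zonihofos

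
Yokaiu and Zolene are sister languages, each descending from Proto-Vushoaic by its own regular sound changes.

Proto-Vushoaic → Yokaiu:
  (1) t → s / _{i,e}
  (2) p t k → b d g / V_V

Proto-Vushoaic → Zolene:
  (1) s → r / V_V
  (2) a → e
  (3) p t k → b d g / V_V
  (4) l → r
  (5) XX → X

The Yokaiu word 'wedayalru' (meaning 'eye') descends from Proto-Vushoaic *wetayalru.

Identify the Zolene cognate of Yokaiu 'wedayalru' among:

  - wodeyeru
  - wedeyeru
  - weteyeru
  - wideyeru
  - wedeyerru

wedeyeru

Zolene: start from *wetayalru.
  rule 1: no change — wetayalru
  rule 2 (vowel merger): wetayalru → weteyelru
  rule 3 (intervocalic voicing): weteyelru → wedeyelru
  rule 4 (unconditioned shift): wedeyelru → wedeyerru
  rule 5 (degemination): wedeyerru → wedeyeru
  ⇒ Zolene wedeyeru
Among the options, 'wedeyeru' alone shows every Zolene change applied in order.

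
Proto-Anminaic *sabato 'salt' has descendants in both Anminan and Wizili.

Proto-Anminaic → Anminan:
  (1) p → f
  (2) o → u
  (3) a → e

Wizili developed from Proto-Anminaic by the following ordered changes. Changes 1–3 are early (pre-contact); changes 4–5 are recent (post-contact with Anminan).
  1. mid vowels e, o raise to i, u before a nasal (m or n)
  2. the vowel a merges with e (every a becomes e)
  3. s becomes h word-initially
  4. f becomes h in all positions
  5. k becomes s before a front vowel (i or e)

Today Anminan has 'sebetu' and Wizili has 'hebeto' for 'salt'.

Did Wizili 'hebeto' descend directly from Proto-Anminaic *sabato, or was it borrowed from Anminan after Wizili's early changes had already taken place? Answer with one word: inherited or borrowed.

inherited

If inherited, *sabato would pass through all of Wizili's changes:
Wizili: *sabato > sebeto > hebeto  (by vowel merger, debuccalisation)
If borrowed from Anminan 'sebetu' after the early changes, it would undergo only the recent ones:
  rule 4 (unconditioned shift): no change (sebetu)
  rule 5 (palatalisation): no change (sebetu)
  ⇒ as a loan: sebetu
Wizili 'hebeto' matches the inherited outcome exactly, so it is an inherited cognate, not a loan.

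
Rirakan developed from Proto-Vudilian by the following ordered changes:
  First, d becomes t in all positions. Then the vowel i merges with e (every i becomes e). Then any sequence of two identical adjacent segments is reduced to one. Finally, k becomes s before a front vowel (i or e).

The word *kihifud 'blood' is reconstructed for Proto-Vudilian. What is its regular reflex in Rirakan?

Rirakan: start from *kihifud.
  rule 1 (unconditioned shift): kihifud → kihifut
  rule 2 (vowel merger): kihifut → kehefut
  rule 3: no change — kehefut
  rule 4 (palatalisation): kehefut → sehefut
  ⇒ Rirakan sehefut

sehefut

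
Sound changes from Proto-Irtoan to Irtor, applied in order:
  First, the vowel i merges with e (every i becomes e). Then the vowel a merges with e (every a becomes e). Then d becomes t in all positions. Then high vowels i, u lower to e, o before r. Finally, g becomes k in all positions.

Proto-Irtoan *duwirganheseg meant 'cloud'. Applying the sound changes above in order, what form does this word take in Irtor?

Irtor: *duwirganheseg > duwerganheseg > duwergenheseg > tuwergenheseg > tuwerkenhesek  (by vowel merger, vowel merger, unconditioned shift, unconditioned shift)

tuwerkenhesek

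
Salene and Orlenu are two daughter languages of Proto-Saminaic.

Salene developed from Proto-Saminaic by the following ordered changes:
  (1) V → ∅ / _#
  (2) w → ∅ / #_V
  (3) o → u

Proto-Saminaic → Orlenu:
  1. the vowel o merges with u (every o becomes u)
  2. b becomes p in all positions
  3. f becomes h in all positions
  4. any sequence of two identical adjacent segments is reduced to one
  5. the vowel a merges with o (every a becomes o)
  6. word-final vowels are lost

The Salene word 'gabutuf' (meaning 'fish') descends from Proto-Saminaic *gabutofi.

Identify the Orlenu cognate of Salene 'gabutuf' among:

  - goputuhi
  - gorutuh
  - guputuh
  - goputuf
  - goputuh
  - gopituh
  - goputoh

Orlenu: *gabutofi
  gabutofi → gabutufi   [vowel merger]
  gabutufi → gaputufi   [unconditioned shift]
  gaputufi → gaputuhi   [unconditioned shift]
  gaputuhi (rule 4 does not apply)
  gaputuhi → goputuhi   [vowel merger]
  goputuhi → goputuh   [apocope]
  giving Orlenu goputuh.
Only 'goputuh' matches the regular Orlenu development of *gabutofi.

goputuh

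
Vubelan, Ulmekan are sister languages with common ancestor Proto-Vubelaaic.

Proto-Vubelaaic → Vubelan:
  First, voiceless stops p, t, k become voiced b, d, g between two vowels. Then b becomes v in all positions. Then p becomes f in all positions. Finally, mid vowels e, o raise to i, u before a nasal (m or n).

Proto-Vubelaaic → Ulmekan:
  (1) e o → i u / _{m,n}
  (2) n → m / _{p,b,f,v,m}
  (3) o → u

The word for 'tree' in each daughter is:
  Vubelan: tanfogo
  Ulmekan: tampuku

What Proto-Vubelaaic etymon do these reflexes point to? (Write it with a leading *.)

*tanpoko

Position 5: Vubelan has o, Ulmekan has u. Vubelan preserves o here (none of its changes turn any other segment into o), so the proto-segment is *o.
Position 4: Vubelan has f, Ulmekan has p. Ulmekan preserves p here (none of its changes turn any other segment into p), so the proto-segment is *p.
Continuing position by position gives *tanpoko; check it forward:
Vubelan: *tanpoko > tanpogo > tanfogo  (by intervocalic voicing, unconditioned shift)
Ulmekan: start from *tanpoko.
  rule 1: no change — tanpoko
  rule 2 (nasal place assimilation): tanpoko → tampoko
  rule 3 (vowel merger): tampoko → tampuku
  ⇒ Ulmekan tampuku
*tanpoko is the unique common source.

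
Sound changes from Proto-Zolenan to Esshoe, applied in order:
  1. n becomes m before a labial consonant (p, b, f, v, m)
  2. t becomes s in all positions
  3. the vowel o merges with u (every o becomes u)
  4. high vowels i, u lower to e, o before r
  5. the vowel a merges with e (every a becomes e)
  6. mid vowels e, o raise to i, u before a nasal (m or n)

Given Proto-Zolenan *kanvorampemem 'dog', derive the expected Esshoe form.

kimvorimpimim

Esshoe: start from *kanvorampemem.
  rule 1 (nasal place assimilation): kanvorampemem → kamvorampemem
  rule 2: no change — kamvorampemem
  rule 3 (vowel merger): kamvorampemem → kamvurampemem
  rule 4 (pre-rhotic lowering): kamvurampemem → kamvorampemem
  rule 5 (vowel merger): kamvorampemem → kemvorempemem
  rule 6 (pre-nasal raising): kemvorempemem → kimvorimpimim
  ⇒ Esshoe kimvorimpimim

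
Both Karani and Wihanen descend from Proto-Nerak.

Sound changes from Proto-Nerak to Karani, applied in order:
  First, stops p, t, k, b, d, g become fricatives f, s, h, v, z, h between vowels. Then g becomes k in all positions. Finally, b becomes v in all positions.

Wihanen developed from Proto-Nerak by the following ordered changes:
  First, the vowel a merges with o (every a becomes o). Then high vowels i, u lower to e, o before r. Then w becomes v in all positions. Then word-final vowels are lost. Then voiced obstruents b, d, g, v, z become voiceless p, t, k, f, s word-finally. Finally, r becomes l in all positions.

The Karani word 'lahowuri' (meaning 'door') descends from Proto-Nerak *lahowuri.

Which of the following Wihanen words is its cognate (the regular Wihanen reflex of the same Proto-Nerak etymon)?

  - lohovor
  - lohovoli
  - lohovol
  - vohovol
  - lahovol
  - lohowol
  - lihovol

lohovol

Wihanen: *lahowuri
  lahowuri → lohowuri   [vowel merger]
  lohowuri → lohowori   [pre-rhotic lowering]
  lohowori → lohovori   [unconditioned shift]
  lohovori → lohovor   [apocope]
  lohovor (rule 5 does not apply)
  lohovor → lohovol   [unconditioned shift]
  giving Wihanen lohovol.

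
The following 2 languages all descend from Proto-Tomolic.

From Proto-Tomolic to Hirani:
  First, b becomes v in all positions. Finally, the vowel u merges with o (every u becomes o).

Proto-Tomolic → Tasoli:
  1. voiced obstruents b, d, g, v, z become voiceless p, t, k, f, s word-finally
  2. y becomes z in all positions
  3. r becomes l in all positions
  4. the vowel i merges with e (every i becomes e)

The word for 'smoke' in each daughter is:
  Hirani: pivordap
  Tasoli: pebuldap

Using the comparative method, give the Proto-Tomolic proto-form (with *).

*piburdap

Position 5: Hirani has r, Tasoli has l. Hirani preserves r here (none of its changes turn any other segment into r), so the proto-segment is *r.
Position 2: Hirani has i, Tasoli has e. Hirani preserves i here (none of its changes turn any other segment into i), so the proto-segment is *i.
This points to *piburdap. Verify forward in each daughter:
Hirani: *piburdap > pivurdap > pivordap  (by unconditioned shift, vowel merger)
Tasoli: *piburdap
  piburdap (rule 1 does not apply)
  piburdap (rule 2 does not apply)
  piburdap → pibuldap   [unconditioned shift]
  pibuldap → pebuldap   [vowel merger]
  giving Tasoli pebuldap.
*piburdap is the unique common source.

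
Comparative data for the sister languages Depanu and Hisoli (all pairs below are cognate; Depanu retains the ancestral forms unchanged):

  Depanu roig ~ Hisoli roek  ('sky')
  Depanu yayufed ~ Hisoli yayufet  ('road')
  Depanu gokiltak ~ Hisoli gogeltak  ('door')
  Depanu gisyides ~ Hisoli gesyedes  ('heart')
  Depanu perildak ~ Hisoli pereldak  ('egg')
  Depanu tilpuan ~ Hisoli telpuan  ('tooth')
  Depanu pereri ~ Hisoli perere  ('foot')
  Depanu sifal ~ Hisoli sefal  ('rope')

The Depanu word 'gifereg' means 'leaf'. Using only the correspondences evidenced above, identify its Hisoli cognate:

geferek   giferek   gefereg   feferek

geferek

sifal ~ sefal — Depanu i corresponds to Hisoli e after a consonant, before a labial obstruent.
roig ~ roek — Depanu g corresponds to Hisoli k word-finally.
Applying these to Depanu 'gifereg':
  gifereg → gefereg   (i→e after a consonant, before a labial obstruent)
  gefereg → geferek   (g→k word-finally)
So the Hisoli cognate is 'geferek'.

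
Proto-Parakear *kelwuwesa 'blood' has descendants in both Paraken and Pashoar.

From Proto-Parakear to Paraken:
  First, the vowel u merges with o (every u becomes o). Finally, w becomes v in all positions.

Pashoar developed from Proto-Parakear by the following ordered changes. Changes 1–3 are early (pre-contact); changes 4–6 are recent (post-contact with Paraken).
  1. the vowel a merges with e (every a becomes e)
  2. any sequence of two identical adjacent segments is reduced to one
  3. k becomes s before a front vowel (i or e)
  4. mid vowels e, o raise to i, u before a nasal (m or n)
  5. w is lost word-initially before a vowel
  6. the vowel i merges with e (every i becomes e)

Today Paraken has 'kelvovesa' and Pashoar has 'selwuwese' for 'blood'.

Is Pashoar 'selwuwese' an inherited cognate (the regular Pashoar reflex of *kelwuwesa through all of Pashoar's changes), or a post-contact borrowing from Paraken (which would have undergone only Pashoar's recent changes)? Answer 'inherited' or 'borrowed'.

If inherited, *kelwuwesa would pass through all of Pashoar's changes:
Pashoar: *kelwuwesa
  kelwuwesa → kelwuwese   [vowel merger]
  kelwuwese (rule 2 does not apply)
  kelwuwese → selwuwese   [palatalisation]
  selwuwese (rule 4 does not apply)
  selwuwese (rule 5 does not apply)
  selwuwese (rule 6 does not apply)
  giving Pashoar selwuwese.
If borrowed from Paraken 'kelvovesa' after the early changes, it would undergo only the recent ones:
  rule 4 (pre-nasal raising): no change (kelvovesa)
  rule 5 (glide loss): no change (kelvovesa)
  rule 6 (vowel merger): no change (kelvovesa)
  ⇒ as a loan: kelvovesa
Pashoar 'selwuwese' matches the inherited outcome exactly, so it is an inherited cognate, not a loan.

inherited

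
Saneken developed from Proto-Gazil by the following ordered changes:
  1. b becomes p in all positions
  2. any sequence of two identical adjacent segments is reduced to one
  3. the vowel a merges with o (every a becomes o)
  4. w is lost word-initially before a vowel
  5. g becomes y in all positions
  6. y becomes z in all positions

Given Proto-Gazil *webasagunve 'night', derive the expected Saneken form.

Saneken: *webasagunve > wepasagunve > weposogunve > eposogunve > eposoyunve > eposozunve  (by unconditioned shift, vowel merger, glide loss, unconditioned shift, unconditioned shift)

eposozunve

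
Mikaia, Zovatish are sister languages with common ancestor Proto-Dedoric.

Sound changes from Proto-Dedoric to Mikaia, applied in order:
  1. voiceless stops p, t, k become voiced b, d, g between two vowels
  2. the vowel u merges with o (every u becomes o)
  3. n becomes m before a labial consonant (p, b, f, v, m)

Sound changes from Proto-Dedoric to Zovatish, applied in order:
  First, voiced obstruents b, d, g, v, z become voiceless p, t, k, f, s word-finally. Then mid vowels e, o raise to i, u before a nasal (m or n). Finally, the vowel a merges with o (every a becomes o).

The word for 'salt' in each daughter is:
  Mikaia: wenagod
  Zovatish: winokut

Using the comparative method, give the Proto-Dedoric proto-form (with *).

Position 4: Mikaia has a, Zovatish has o. Mikaia preserves a here (none of its changes turn any other segment into a), so the proto-segment is *a.
Position 7: Mikaia has d, Zovatish has t. Taking the neighbouring segments as reconstructed: Mikaia d can only go back to *d; Zovatish t could go back to *t or *d — the one source consistent with every daughter is *d.
Continuing position by position gives *wenakud; check it forward:
Mikaia: *wenakud > wenagud > wenagod  (by intervocalic voicing, vowel merger)
Zovatish: *wenakud
  wenakud → wenakut   [final devoicing]
  wenakut → winakut   [pre-nasal raising]
  winakut → winokut   [vowel merger]
  giving Zovatish winokut.
No other proto-form is consistent with every reflex, so the reconstruction is *wenakud.

*wenakud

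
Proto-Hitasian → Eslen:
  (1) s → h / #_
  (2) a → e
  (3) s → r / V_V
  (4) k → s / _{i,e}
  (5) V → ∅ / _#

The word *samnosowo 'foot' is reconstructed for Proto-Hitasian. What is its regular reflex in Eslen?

Eslen: *samnosowo > hamnosowo > hemnosowo > hemnorowo > hemnorow  (by debuccalisation, vowel merger, rhotacism, apocope)

hemnorow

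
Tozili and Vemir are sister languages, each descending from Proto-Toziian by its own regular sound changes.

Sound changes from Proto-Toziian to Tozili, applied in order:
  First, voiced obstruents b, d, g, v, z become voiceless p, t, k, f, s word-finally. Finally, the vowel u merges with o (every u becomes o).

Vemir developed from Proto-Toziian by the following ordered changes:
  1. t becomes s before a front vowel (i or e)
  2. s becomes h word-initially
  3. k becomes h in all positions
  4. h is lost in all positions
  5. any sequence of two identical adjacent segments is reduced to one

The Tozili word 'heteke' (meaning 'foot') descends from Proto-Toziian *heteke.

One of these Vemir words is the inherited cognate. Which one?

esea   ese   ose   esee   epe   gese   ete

Vemir: *heteke > heseke > hesehe > esee > ese  (by palatalisation, unconditioned shift, h-loss, degemination)
Only 'ese' matches the regular Vemir development of *heteke.

ese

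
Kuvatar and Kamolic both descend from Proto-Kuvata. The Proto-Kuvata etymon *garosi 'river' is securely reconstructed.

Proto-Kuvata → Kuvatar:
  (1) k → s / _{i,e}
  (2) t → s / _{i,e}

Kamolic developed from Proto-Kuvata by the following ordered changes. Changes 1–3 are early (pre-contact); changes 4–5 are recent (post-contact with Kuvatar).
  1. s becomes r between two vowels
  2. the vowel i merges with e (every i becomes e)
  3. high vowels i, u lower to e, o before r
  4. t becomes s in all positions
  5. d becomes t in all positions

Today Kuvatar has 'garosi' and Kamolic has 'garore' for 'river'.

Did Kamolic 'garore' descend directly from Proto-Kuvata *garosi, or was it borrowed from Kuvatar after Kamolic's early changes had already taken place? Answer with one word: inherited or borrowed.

If inherited, *garosi would pass through all of Kamolic's changes:
Kamolic: *garosi > garori > garore  (by rhotacism, vowel merger)
If borrowed from Kuvatar 'garosi' after the early changes, it would undergo only the recent ones:
  rule 4 (unconditioned shift): no change (garosi)
  rule 5 (unconditioned shift): no change (garosi)
  ⇒ as a loan: garosi
Kamolic 'garore' matches the inherited outcome exactly, so it is an inherited cognate, not a loan.

inherited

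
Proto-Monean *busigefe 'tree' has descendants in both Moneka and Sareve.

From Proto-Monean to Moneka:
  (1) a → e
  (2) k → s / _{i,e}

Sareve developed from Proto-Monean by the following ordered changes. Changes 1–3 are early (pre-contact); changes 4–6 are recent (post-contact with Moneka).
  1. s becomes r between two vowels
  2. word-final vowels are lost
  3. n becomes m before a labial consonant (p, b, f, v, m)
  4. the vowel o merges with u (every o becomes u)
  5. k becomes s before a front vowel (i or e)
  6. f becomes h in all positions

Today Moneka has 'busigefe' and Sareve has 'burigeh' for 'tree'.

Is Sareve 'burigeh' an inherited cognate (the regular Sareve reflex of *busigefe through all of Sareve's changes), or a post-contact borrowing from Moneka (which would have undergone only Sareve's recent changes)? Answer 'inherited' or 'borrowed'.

If inherited, *busigefe would pass through all of Sareve's changes:
Sareve: start from *busigefe.
  rule 1 (rhotacism): busigefe → burigefe
  rule 2 (apocope): burigefe → burigef
  rule 3: no change — burigef
  rule 4: no change — burigef
  rule 5: no change — burigef
  rule 6 (unconditioned shift): burigef → burigeh
  ⇒ Sareve burigeh
If borrowed from Moneka 'busigefe' after the early changes, it would undergo only the recent ones:
  rule 4 (vowel merger): no change (busigefe)
  rule 5 (palatalisation): no change (busigefe)
  rule 6 (unconditioned shift): busigefe → busigehe
  ⇒ as a loan: busigehe
Sareve 'burigeh' matches the inherited outcome exactly, so it is an inherited cognate, not a loan.

inherited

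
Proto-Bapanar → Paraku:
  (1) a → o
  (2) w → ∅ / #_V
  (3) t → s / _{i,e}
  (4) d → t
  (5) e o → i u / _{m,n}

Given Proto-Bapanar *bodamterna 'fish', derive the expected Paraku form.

Paraku: *bodamterna > bodomterno > bodomserno > botomserno > botumserno  (by vowel merger, palatalisation, unconditioned shift, pre-nasal raising)

botumserno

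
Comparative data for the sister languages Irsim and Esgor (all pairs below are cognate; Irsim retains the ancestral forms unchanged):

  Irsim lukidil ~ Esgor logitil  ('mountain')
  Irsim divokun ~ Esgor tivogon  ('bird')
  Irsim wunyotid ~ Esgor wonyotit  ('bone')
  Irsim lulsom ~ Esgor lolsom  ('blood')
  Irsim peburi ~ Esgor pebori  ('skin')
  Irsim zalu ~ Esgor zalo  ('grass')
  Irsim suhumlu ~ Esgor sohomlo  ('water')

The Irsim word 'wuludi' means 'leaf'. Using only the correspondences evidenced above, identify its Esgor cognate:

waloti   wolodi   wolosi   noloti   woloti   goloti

woloti

lukidil ~ logitil, lulsom ~ lolsom — Irsim u corresponds to Esgor o after a consonant, before a consonant other than r, m, n, p, b, f, v.
lukidil ~ logitil — Irsim d corresponds to Esgor t between vowels (before a front vowel).
Applying these to Irsim 'wuludi':
  wuludi → woludi   (u→o after a consonant, before a consonant other than r, m, n, p, b, f, v)
  woludi → wolodi   (u→o after a consonant, before a consonant other than r, m, n, p, b, f, v)
  wolodi → woloti   (d→t between vowels (before a front vowel))
So the Esgor cognate is 'woloti'.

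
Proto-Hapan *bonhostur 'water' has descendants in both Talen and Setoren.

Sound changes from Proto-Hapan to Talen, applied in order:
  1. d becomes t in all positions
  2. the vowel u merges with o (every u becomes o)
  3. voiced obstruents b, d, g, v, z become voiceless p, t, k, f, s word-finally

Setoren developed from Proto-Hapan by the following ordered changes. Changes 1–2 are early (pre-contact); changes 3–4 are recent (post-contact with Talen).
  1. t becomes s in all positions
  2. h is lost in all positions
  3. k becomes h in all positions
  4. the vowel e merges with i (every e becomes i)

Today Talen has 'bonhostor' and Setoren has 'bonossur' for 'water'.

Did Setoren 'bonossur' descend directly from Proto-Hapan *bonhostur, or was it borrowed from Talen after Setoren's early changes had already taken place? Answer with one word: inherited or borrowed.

inherited

If inherited, *bonhostur would pass through all of Setoren's changes:
Setoren: start from *bonhostur.
  rule 1 (unconditioned shift): bonhostur → bonhossur
  rule 2 (h-loss): bonhossur → bonossur
  rule 3: no change — bonossur
  rule 4: no change — bonossur
  ⇒ Setoren bonossur
If borrowed from Talen 'bonhostor' after the early changes, it would undergo only the recent ones:
  rule 3 (unconditioned shift): no change (bonhostor)
  rule 4 (vowel merger): no change (bonhostor)
  ⇒ as a loan: bonhostor
Setoren 'bonossur' matches the inherited outcome exactly, so it is an inherited cognate, not a loan.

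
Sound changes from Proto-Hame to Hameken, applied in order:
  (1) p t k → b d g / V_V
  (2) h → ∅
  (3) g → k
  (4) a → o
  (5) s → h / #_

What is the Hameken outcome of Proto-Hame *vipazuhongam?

Hameken: *vipazuhongam
  vipazuhongam → vibazuhongam   [intervocalic voicing]
  vibazuhongam → vibazuongam   [h-loss]
  vibazuongam → vibazuonkam   [unconditioned shift]
  vibazuonkam → vibozuonkom   [vowel merger]
  vibozuonkom (rule 5 does not apply)
  giving Hameken vibozuonkom.

vibozuonkom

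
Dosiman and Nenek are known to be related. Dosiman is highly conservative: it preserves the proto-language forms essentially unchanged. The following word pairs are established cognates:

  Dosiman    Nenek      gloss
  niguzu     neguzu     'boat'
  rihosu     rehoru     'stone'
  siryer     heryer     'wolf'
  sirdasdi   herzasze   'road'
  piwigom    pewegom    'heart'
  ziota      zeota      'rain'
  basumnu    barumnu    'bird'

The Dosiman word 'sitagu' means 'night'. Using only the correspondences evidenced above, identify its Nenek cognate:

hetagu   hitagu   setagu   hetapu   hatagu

hetagu

siryer ~ heryer, sirdasdi ~ herzasze — Dosiman s corresponds to Nenek h word-initially before a front vowel.
niguzu ~ neguzu, rihosu ~ rehoru — Dosiman i corresponds to Nenek e after a consonant, before a consonant other than r, m, n, p, b, f, v.
Applying these to Dosiman 'sitagu':
  sitagu → hitagu   (s→h word-initially before a front vowel)
  hitagu → hetagu   (i→e after a consonant, before a consonant other than r, m, n, p, b, f, v)
So the Nenek cognate is 'hetagu'.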